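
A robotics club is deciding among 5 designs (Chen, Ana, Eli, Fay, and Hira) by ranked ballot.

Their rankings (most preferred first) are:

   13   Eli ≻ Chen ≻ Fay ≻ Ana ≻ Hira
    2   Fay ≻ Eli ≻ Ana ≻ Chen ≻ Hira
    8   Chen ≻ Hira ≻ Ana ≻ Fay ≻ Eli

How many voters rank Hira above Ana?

Ballots ranking Hira above Ana: 8.
Ballots ranking Ana above Hira: 13+2 = 15.
So 8 of 23 voters prefer Hira to Ana.

8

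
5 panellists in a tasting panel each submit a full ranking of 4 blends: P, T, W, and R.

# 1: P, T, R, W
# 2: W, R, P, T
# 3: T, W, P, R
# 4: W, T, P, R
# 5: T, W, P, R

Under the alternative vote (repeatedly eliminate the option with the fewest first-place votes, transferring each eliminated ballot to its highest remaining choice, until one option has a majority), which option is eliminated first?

Round 1: T 2, W 2, P 1, R 0. R has the fewest and is eliminated.
Round 2: T 2, W 2, P 1. P has the fewest and is eliminated.
Round 3: T 3, W 2. T has a majority.

R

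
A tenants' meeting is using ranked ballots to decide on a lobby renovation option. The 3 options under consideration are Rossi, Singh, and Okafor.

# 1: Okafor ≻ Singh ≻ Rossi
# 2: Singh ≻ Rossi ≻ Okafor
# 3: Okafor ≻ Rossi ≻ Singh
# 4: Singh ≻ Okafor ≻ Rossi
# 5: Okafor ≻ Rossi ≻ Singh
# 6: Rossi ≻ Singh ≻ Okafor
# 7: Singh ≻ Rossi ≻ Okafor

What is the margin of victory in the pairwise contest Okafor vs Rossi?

1

Ballots ranking Okafor above Rossi: 4.
Ballots ranking Rossi above Okafor: 3.
Okafor wins 4–3, a margin of 1.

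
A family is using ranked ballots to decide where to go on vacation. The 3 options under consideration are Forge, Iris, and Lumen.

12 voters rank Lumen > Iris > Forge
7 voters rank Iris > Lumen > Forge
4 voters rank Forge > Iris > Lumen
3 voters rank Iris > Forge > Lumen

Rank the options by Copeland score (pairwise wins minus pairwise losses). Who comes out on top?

Iris

Pairwise results:
  Forge vs Iris: Iris wins 22–4.
  Forge vs Lumen: Lumen wins 19–7.
  Iris vs Lumen: Iris wins 14–12.
Copeland scores (wins − losses):
  Forge: 0 − 2 = -2
  Iris: 2 − 0 = 2
  Lumen: 1 − 1 = 0
Iris has the best Copeland score.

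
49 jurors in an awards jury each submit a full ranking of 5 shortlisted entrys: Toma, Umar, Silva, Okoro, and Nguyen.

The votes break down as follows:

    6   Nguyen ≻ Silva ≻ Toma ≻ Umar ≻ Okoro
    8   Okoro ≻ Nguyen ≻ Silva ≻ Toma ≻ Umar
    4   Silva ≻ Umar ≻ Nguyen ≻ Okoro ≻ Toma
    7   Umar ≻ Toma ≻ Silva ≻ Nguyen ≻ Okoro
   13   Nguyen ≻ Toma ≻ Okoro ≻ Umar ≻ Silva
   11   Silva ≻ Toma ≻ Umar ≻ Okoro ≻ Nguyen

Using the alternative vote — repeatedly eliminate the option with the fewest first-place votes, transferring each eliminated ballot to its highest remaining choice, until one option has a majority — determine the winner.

Round 1: Nguyen 19, Silva 15, Okoro 8, Umar 7, Toma 0. Toma has the fewest and is eliminated.
Round 2: Nguyen 19, Silva 15, Okoro 8, Umar 7. Umar has the fewest and is eliminated.
Round 3: Silva 22, Nguyen 19, Okoro 8. Okoro has the fewest and is eliminated.
Round 4: Nguyen 27, Silva 22. Nguyen has a majority.

Nguyen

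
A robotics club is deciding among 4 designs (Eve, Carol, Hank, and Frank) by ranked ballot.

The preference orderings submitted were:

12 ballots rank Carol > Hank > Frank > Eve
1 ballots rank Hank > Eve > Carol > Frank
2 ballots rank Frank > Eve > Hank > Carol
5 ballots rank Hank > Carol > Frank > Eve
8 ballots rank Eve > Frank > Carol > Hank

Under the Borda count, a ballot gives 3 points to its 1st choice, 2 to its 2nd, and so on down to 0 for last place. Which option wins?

Borda scores:
  Eve: 12·0 + 2 + 2·2 + 5·0 + 8·3 = 30
  Carol: 12·3 + 1 + 2·0 + 5·2 + 8·1 = 55
  Hank: 12·2 + 3 + 2·1 + 5·3 + 8·0 = 44
  Frank: 12·1 + 0 + 2·3 + 5·1 + 8·2 = 39
Carol has the highest total.

Carol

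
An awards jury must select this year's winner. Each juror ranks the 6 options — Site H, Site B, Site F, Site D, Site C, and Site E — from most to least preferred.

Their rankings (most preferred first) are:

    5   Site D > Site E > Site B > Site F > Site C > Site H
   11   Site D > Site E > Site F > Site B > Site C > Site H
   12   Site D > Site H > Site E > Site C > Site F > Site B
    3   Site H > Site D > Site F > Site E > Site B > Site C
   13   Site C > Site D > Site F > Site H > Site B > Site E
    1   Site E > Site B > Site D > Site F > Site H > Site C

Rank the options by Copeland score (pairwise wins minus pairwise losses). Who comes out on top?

Site D

Pairwise results:
  Site H vs Site B: Site H wins 28–17.
  Site H vs Site F: Site F wins 30–15.
  Site H vs Site D: Site D wins 42–3.
  Site H vs Site C: Site C wins 29–16.
  Site H vs Site E: Site H wins 28–17.
  Site B vs Site F: Site F wins 39–6.
  Site B vs Site D: Site D wins 44–1.
  Site B vs Site C: Site C wins 25–20.
  Site B vs Site E: Site E wins 32–13.
  Site F vs Site D: Site D wins 45–0.
  Site F vs Site C: Site C wins 25–20.
  Site F vs Site E: Site E wins 29–16.
  Site D vs Site C: Site D wins 32–13.
  Site D vs Site E: Site D wins 44–1.
  Site C vs Site E: Site E wins 32–13.
Copeland scores (wins − losses):
  Site H: 2 − 3 = -1
  Site B: 0 − 5 = -5
  Site F: 2 − 3 = -1
  Site D: 5 − 0 = 5
  Site C: 3 − 2 = 1
  Site E: 3 − 2 = 1
Site D has the best Copeland score.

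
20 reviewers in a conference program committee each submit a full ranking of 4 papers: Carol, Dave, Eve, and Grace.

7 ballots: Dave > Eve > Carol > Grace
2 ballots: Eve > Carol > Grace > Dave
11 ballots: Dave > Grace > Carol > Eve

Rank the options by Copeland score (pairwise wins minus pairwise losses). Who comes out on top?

Dave

Pairwise results:
  Carol vs Dave: Dave wins 18–2.
  Carol vs Eve: Carol wins 11–9.
  Carol vs Grace: Grace wins 11–9.
  Dave vs Eve: Dave wins 18–2.
  Dave vs Grace: Dave wins 18–2.
  Eve vs Grace: Grace wins 11–9.
Copeland scores (wins − losses):
  Carol: 1 − 2 = -1
  Dave: 3 − 0 = 3
  Eve: 0 − 3 = -3
  Grace: 2 − 1 = 1
Dave has the best Copeland score.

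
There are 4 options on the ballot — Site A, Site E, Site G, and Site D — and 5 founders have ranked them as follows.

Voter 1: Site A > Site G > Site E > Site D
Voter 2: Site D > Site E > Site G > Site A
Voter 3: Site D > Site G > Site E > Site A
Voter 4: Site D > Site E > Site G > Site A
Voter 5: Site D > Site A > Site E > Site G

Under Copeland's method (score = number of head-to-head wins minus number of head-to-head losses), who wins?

Site D

Pairwise results:
  Site A vs Site E: Site E wins 3–2.
  Site A vs Site G: Site G wins 3–2.
  Site A vs Site D: Site D wins 4–1.
  Site E vs Site G: Site E wins 3–2.
  Site E vs Site D: Site D wins 4–1.
  Site G vs Site D: Site D wins 4–1.
Copeland scores (wins − losses):
  Site A: 0 − 3 = -3
  Site E: 2 − 1 = 1
  Site G: 1 − 2 = -1
  Site D: 3 − 0 = 3
Site D has the best Copeland score.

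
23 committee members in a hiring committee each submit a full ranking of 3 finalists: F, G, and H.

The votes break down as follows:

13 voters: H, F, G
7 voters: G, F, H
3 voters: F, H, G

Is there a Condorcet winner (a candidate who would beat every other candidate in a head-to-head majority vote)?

Yes

Head-to-head results (23 voters total):
F vs G: F wins 16–7.
F vs H: H wins 13–10.
G vs H: H wins 16–7.
H beats each rival — F (13–10), G (16–7) — so H is the Condorcet winner.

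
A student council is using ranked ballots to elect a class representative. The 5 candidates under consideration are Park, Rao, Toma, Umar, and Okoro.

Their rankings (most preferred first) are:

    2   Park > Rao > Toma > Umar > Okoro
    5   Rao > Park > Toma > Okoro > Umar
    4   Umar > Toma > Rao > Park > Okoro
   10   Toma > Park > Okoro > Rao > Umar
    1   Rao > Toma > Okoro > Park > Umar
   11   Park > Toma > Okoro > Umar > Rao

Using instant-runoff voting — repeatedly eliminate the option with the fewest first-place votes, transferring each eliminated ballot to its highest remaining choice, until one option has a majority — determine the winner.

Round 1: Park 13, Toma 10, Rao 6, Umar 4, Okoro 0. Okoro has the fewest and is eliminated.
Round 2: Park 13, Toma 10, Rao 6, Umar 4. Umar has the fewest and is eliminated.
Round 3: Toma 14, Park 13, Rao 6. Rao has the fewest and is eliminated.
Round 4: Park 18, Toma 15. Park has a majority.

Park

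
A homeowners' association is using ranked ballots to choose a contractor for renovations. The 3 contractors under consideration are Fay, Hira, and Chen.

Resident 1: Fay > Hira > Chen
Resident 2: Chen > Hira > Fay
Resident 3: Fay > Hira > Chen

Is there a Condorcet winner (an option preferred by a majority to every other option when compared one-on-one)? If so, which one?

Head-to-head results (3 voters total):
Fay vs Hira: Fay wins 2–1.
Fay vs Chen: Fay wins 2–1.
Hira vs Chen: Hira wins 2–1.
Fay beats each rival — Hira (2–1), Chen (2–1) — so Fay is the Condorcet winner.

Fay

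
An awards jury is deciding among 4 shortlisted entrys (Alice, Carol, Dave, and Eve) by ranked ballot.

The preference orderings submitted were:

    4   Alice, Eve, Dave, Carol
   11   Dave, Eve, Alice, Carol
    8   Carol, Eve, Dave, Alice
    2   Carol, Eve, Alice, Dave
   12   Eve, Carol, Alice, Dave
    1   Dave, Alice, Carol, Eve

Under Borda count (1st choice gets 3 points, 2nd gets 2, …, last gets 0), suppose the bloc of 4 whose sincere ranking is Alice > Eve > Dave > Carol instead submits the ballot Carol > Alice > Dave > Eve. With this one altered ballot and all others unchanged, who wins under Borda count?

Eve

Borda totals with the altered ballot: Alice 35, Carol 67, Dave 48, Eve 78.
The winner is unchanged: still Eve.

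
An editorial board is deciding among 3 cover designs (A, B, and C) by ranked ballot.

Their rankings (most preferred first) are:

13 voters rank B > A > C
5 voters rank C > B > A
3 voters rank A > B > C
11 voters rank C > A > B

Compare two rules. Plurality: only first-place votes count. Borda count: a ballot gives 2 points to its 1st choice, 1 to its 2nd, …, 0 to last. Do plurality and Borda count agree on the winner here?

No

Plurality first-place counts: A 3, B 13, C 16 → C.
Borda totals: A 30, B 34, C 32 → B.
The two rules disagree: plurality picks C, Borda picks B.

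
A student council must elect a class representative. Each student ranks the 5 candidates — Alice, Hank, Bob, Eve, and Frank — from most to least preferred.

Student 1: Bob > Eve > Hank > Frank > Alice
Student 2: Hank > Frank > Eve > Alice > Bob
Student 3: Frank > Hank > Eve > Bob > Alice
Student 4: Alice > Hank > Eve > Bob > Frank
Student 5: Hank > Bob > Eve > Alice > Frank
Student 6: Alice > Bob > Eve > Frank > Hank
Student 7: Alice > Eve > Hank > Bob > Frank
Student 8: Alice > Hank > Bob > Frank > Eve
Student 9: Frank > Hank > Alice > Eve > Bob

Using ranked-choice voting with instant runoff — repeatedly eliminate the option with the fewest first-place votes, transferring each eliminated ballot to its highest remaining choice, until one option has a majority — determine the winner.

Hank

Round 1: Alice 4, Hank 2, Frank 2, Bob 1, Eve 0. Eve has the fewest and is eliminated.
Round 2: Alice 4, Hank 2, Frank 2, Bob 1. Bob has the fewest and is eliminated.
Round 3: Alice 4, Hank 3, Frank 2. Frank has the fewest and is eliminated.
Round 4: Hank 5, Alice 4. Hank has a majority.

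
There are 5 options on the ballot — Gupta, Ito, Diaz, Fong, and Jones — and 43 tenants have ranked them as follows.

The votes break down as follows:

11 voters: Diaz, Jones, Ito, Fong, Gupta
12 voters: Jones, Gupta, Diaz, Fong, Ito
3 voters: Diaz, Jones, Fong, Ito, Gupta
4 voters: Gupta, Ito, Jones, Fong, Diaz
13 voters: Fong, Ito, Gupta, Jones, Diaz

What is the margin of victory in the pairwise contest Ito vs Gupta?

Ballots ranking Ito above Gupta: 11+3+13 = 27.
Ballots ranking Gupta above Ito: 12+4 = 16.
Ito wins 27–16, a margin of 11.

11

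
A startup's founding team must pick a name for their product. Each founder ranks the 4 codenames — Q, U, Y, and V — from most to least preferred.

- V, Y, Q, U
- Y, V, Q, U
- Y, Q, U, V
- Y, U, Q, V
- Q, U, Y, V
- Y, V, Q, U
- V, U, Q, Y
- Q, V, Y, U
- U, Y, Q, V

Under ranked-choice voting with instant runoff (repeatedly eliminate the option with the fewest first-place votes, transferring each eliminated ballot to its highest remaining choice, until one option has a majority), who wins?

Round 1: Y 4, Q 2, V 2, U 1. U has the fewest and is eliminated.
Round 2: Y 5, Q 2, V 2. Y has a majority.

Y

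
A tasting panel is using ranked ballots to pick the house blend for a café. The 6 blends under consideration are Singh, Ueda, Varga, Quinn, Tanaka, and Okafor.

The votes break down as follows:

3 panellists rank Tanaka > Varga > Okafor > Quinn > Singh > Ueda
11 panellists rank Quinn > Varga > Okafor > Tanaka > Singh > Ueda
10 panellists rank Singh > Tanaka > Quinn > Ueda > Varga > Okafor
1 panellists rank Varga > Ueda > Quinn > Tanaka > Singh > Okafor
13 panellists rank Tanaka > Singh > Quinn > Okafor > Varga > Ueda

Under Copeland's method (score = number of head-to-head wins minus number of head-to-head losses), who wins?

Tanaka

Pairwise results:
  Singh vs Ueda: Singh wins 37–1.
  Singh vs Varga: Singh wins 23–15.
  Singh vs Quinn: Singh wins 23–15.
  Singh vs Tanaka: Tanaka wins 28–10.
  Singh vs Okafor: Singh wins 24–14.
  Ueda vs Varga: Varga wins 28–10.
  Ueda vs Quinn: Quinn wins 37–1.
  Ueda vs Tanaka: Tanaka wins 37–1.
  Ueda vs Okafor: Okafor wins 27–11.
  Varga vs Quinn: Quinn wins 34–4.
  Varga vs Tanaka: Tanaka wins 26–12.
  Varga vs Okafor: Varga wins 25–13.
  Quinn vs Tanaka: Tanaka wins 26–12.
  Quinn vs Okafor: Quinn wins 35–3.
  Tanaka vs Okafor: Tanaka wins 27–11.
Copeland scores (wins − losses):
  Singh: 4 − 1 = 3
  Ueda: 0 − 5 = -5
  Varga: 2 − 3 = -1
  Quinn: 3 − 2 = 1
  Tanaka: 5 − 0 = 5
  Okafor: 1 − 4 = -3
Tanaka has the best Copeland score.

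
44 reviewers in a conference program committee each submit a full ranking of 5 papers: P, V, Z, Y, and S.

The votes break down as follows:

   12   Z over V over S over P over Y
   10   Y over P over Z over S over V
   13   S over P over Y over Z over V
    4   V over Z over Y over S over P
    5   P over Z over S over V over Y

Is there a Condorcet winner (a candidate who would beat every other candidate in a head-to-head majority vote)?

No

Head-to-head results (44 voters total):
P vs V: P wins 28–16.
P vs Z: P wins 28–16.
P vs Y: P wins 30–14.
P vs S: S wins 29–15.
V vs Z: Z wins 40–4.
V vs Y: Y wins 23–21.
V vs S: S wins 28–16.
Z vs Y: Y wins 23–21.
Z vs S: Z wins 31–13.
Y vs S: S wins 30–14.
No candidate beats all others: P beats Z beats S beats P, a majority cycle.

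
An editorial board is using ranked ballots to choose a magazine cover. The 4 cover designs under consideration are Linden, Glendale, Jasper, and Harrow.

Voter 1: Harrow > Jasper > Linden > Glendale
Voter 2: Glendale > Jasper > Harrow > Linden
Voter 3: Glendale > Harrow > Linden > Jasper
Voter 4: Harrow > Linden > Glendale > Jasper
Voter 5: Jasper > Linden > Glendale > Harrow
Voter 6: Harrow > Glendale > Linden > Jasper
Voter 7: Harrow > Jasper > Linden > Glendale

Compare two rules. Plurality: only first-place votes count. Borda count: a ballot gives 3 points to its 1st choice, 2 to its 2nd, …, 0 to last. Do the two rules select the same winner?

Yes

Plurality first-place counts: Linden 0, Glendale 2, Jasper 1, Harrow 4 → Harrow.
Borda totals: Linden 8, Glendale 10, Jasper 9, Harrow 15 → Harrow.
The two rules agree on Harrow.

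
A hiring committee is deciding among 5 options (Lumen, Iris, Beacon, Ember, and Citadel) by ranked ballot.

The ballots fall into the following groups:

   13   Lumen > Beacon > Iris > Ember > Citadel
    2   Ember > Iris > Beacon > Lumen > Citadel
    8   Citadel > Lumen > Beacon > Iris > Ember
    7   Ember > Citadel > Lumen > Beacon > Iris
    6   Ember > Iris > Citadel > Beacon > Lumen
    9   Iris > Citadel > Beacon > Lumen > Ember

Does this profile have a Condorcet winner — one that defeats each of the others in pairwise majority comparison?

No

Head-to-head results (45 voters total):
Lumen vs Iris: Lumen wins 28–17.
Lumen vs Beacon: Lumen wins 28–17.
Lumen vs Ember: Lumen wins 30–15.
Lumen vs Citadel: Citadel wins 30–15.
Iris vs Beacon: Beacon wins 28–17.
Iris vs Ember: Iris wins 30–15.
Iris vs Citadel: Iris wins 30–15.
Beacon vs Ember: Beacon wins 30–15.
Beacon vs Citadel: Citadel wins 30–15.
Ember vs Citadel: Ember wins 28–17.
No candidate beats all others: Lumen beats Iris beats Citadel beats Lumen, a majority cycle.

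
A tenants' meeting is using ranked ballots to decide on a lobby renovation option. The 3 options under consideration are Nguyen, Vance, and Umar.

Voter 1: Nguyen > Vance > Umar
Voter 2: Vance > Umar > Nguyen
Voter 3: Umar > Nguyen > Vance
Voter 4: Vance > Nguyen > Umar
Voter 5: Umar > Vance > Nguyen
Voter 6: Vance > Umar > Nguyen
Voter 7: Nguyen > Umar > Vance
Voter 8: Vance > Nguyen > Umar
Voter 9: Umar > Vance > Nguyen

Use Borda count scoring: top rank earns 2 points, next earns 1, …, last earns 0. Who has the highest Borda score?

Borda scores:
  Nguyen: 2 + 0 + 1 + 1 + 0 + 0 + 2 + 1 + 0 = 7
  Vance: 1 + 2 + 0 + 2 + 1 + 2 + 0 + 2 + 1 = 11
  Umar: 0 + 1 + 2 + 0 + 2 + 1 + 1 + 0 + 2 = 9
Vance has the highest total.

Vance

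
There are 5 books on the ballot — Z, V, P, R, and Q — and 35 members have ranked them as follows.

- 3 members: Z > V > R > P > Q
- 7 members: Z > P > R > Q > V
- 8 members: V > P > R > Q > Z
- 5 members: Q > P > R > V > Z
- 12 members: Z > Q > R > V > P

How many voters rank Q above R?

17

Ballots ranking Q above R: 5+12 = 17.
Ballots ranking R above Q: 3+7+8 = 18.
So 17 of 35 voters prefer Q to R.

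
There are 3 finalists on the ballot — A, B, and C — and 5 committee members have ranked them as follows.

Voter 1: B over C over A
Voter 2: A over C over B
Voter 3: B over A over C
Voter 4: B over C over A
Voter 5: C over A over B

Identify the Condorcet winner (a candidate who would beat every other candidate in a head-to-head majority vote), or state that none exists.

B

Head-to-head results (5 voters total):
A vs B: B wins 3–2.
A vs C: C wins 3–2.
B vs C: B wins 3–2.
B beats each rival — A (3–2), C (3–2) — so B is the Condorcet winner.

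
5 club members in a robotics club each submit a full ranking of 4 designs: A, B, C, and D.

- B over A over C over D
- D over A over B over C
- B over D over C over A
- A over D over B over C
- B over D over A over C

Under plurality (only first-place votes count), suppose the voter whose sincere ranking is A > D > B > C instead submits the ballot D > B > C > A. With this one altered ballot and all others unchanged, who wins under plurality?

B

First-place totals with the altered ballot: A 0, B 3, C 0, D 2.
The winner is unchanged: still B.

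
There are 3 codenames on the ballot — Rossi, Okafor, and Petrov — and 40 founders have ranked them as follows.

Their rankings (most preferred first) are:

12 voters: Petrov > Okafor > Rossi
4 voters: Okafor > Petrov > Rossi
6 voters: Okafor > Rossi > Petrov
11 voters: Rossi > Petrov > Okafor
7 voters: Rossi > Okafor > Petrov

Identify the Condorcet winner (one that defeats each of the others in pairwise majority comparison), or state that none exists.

There is no Condorcet winner

Head-to-head results (40 voters total):
Rossi vs Okafor: Okafor wins 22–18.
Rossi vs Petrov: Rossi wins 24–16.
Okafor vs Petrov: Petrov wins 23–17.
No candidate beats all others: Rossi beats Petrov beats Okafor beats Rossi, a majority cycle.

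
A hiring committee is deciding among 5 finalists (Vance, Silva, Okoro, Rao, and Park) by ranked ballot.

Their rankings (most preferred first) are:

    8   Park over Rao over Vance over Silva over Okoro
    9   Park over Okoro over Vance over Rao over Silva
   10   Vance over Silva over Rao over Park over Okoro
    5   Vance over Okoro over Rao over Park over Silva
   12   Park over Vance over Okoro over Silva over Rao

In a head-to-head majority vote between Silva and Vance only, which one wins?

Vance

Ballots ranking Silva above Vance: 0.
Ballots ranking Vance above Silva: 8+9+10+5+12 = 44.
Vance wins the head-to-head, 44–0.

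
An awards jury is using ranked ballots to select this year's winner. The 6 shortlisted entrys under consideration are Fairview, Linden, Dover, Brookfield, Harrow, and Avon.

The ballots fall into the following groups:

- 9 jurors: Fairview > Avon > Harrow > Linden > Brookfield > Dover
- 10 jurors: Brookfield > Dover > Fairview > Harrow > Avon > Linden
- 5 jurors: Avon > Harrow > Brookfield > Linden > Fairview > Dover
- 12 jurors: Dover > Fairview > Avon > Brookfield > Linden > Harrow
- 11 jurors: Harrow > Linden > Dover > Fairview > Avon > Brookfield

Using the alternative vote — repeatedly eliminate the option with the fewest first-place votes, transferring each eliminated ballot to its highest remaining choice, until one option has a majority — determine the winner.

Round 1: Dover 12, Harrow 11, Brookfield 10, Fairview 9, Avon 5, Linden 0. Linden has the fewest and is eliminated.
Round 2: Dover 12, Harrow 11, Brookfield 10, Fairview 9, Avon 5. Avon has the fewest and is eliminated.
Round 3: Harrow 16, Dover 12, Brookfield 10, Fairview 9. Fairview has the fewest and is eliminated.
Round 4: Harrow 25, Dover 12, Brookfield 10. Harrow has a majority.

Harrow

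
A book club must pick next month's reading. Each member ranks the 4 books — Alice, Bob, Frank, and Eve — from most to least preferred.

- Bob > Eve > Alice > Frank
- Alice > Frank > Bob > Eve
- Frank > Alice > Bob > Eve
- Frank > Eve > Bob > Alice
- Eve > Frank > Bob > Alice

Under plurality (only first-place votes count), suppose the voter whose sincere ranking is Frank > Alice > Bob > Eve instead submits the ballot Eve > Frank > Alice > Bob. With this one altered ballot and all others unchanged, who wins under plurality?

Eve

First-place totals with the altered ballot: Alice 1, Bob 1, Frank 1, Eve 2.
The switch changes the winner from Frank to Eve.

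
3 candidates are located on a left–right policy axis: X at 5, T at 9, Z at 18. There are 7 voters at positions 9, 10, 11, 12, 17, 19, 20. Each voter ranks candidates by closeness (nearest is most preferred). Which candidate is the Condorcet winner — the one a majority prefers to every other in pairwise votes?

T

With single-peaked preferences on a line, the Condorcet winner is the candidate closest to the median voter.
The median voter (position 12) is closest to T at 9.
Check: T vs X — voters closer to T: 7 of 7.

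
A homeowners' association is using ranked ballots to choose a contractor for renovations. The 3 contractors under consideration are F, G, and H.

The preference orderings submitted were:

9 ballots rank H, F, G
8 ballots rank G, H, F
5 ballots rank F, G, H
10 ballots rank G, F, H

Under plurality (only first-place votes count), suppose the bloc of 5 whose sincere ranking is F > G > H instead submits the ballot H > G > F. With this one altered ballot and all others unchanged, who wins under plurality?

G

First-place totals with the altered ballot: F 0, G 18, H 14.
The winner is unchanged: still G.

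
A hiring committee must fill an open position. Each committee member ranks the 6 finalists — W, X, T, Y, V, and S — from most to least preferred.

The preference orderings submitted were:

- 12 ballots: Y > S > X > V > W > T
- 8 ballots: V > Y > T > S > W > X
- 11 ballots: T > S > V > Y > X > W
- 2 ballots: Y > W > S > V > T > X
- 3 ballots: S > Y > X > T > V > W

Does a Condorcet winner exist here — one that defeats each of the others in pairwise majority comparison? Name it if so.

None — there is no Condorcet winner

Head-to-head results (36 voters total):
W vs X: X wins 26–10.
W vs T: T wins 22–14.
W vs Y: Y wins 36–0.
W vs V: V wins 34–2.
W vs S: S wins 34–2.
X vs T: T wins 21–15.
X vs Y: Y wins 36–0.
X vs V: V wins 21–15.
X vs S: S wins 36–0.
T vs Y: Y wins 25–11.
T vs V: V wins 22–14.
T vs S: T wins 19–17.
Y vs V: V wins 19–17.
Y vs S: Y wins 22–14.
V vs S: S wins 28–8.
No candidate beats all others: T beats S beats V beats T, a majority cycle.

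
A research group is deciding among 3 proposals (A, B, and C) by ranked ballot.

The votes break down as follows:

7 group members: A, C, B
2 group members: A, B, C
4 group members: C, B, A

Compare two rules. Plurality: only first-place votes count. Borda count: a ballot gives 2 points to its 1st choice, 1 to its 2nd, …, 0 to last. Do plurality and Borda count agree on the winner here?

Plurality first-place counts: A 9, B 0, C 4 → A.
Borda totals: A 18, B 6, C 15 → A.
The two rules agree on A.

Yes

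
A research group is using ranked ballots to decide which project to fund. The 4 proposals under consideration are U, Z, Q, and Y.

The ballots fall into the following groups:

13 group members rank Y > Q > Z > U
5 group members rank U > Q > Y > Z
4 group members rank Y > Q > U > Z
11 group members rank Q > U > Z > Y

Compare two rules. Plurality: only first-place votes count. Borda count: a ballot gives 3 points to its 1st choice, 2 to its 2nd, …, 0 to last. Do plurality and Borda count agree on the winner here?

No

Plurality first-place counts: U 5, Z 0, Q 11, Y 17 → Y.
Borda totals: U 41, Z 24, Q 77, Y 56 → Q.
The two rules disagree: plurality picks Y, Borda picks Q.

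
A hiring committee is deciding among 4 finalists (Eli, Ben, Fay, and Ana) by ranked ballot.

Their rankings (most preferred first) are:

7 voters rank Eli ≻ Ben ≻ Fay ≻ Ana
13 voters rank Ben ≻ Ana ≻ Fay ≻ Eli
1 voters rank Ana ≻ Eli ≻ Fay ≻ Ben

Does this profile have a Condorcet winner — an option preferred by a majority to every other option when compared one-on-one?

Head-to-head results (21 voters total):
Eli vs Ben: Ben wins 13–8.
Eli vs Fay: Fay wins 13–8.
Eli vs Ana: Ana wins 14–7.
Ben vs Fay: Ben wins 20–1.
Ben vs Ana: Ben wins 20–1.
Fay vs Ana: Ana wins 14–7.
Ben beats each rival — Eli (13–8), Fay (20–1), Ana (20–1) — so Ben is the Condorcet winner.

Yes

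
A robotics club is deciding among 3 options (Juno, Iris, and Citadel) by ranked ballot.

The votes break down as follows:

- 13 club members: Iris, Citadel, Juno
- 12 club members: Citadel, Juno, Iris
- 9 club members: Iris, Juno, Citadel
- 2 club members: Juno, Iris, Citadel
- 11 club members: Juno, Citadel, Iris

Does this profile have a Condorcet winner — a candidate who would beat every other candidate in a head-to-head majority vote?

No

Head-to-head results (47 voters total):
Juno vs Iris: Juno wins 25–22.
Juno vs Citadel: Citadel wins 25–22.
Iris vs Citadel: Iris wins 24–23.
No candidate beats all others: Juno beats Iris beats Citadel beats Juno, a majority cycle.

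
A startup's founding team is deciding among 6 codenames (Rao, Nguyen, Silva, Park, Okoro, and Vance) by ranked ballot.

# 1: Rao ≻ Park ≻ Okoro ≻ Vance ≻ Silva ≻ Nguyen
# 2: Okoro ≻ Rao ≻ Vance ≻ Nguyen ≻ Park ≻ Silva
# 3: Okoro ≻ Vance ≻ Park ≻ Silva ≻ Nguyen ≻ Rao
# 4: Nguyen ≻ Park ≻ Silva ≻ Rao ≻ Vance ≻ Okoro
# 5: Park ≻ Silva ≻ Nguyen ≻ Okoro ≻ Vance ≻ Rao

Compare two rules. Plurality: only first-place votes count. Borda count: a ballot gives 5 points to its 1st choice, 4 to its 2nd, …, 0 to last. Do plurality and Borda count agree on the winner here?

Plurality first-place counts: Rao 1, Nguyen 1, Silva 0, Park 1, Okoro 2, Vance 0 → Okoro.
Borda totals: Rao 11, Nguyen 11, Silva 10, Park 17, Okoro 15, Vance 11 → Park.
The two rules disagree: plurality picks Okoro, Borda picks Park.

No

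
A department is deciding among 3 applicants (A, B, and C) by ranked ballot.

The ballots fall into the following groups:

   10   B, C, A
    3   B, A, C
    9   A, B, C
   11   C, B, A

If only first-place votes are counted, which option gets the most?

First-place vote totals:
  A: 9
  B: 13
  C: 11
B has the most first-place votes.

B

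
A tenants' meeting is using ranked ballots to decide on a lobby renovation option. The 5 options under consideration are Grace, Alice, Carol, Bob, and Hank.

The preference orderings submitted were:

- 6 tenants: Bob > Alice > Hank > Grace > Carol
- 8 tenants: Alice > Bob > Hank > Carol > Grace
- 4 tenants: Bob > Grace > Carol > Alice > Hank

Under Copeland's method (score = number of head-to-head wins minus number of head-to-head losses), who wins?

Bob

Pairwise results:
  Grace vs Alice: Alice wins 14–4.
  Grace vs Carol: Grace wins 10–8.
  Grace vs Bob: Bob wins 18–0.
  Grace vs Hank: Hank wins 14–4.
  Alice vs Carol: Alice wins 14–4.
  Alice vs Bob: Bob wins 10–8.
  Alice vs Hank: Alice wins 18–0.
  Carol vs Bob: Bob wins 18–0.
  Carol vs Hank: Hank wins 14–4.
  Bob vs Hank: Bob wins 18–0.
Copeland scores (wins − losses):
  Grace: 1 − 3 = -2
  Alice: 3 − 1 = 2
  Carol: 0 − 4 = -4
  Bob: 4 − 0 = 4
  Hank: 2 − 2 = 0
Bob has the best Copeland score.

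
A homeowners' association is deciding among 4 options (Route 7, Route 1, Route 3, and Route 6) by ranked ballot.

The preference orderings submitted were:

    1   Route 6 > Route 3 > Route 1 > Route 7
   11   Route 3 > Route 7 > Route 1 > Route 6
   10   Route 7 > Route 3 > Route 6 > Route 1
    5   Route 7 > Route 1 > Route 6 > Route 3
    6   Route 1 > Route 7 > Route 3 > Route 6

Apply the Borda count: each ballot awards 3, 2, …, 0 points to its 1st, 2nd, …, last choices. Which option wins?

Borda scores:
  Route 7: 0 + 11·2 + 10·3 + 5·3 + 6·2 = 79
  Route 1: 1 + 11·1 + 10·0 + 5·2 + 6·3 = 40
  Route 3: 2 + 11·3 + 10·2 + 5·0 + 6·1 = 61
  Route 6: 3 + 11·0 + 10·1 + 5·1 + 6·0 = 18
Route 7 has the highest total.

Route 7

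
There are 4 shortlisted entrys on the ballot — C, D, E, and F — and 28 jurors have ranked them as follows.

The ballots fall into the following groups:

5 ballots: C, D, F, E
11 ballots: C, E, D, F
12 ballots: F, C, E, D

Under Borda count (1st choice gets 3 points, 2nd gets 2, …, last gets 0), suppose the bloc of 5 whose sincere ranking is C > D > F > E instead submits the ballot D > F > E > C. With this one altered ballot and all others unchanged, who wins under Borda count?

Borda totals with the altered ballot: C 57, D 26, E 39, F 46.
The winner is unchanged: still C.

C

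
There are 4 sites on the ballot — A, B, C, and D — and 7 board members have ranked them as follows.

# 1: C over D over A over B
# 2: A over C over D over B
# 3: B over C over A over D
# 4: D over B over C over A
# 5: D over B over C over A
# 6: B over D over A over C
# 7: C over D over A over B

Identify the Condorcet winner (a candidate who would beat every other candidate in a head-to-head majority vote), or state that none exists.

Head-to-head results (7 voters total):
A vs B: B wins 4–3.
A vs C: C wins 5–2.
A vs D: D wins 5–2.
B vs C: B wins 4–3.
B vs D: D wins 5–2.
C vs D: C wins 4–3.
No candidate beats all others: B beats C beats D beats B, a majority cycle.

No Condorcet winner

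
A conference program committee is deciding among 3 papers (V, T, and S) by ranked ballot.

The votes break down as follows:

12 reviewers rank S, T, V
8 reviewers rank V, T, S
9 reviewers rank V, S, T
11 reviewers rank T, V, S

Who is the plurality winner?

V

First-place vote totals:
  V: 17
  T: 11
  S: 12
V has the most first-place votes.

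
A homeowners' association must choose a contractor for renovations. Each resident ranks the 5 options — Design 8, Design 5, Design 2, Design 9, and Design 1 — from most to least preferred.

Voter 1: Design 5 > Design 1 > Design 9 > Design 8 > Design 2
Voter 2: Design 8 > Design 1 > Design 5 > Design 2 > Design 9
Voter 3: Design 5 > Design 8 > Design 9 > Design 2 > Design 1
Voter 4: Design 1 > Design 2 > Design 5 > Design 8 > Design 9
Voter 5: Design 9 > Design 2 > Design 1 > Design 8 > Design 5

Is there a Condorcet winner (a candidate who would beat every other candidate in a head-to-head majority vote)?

Head-to-head results (5 voters total):
Design 8 vs Design 5: Design 5 wins 3–2.
Design 8 vs Design 2: Design 8 wins 3–2.
Design 8 vs Design 9: Design 8 wins 3–2.
Design 8 vs Design 1: Design 1 wins 3–2.
Design 5 vs Design 2: Design 5 wins 3–2.
Design 5 vs Design 9: Design 5 wins 4–1.
Design 5 vs Design 1: Design 1 wins 3–2.
Design 2 vs Design 9: Design 9 wins 3–2.
Design 2 vs Design 1: Design 1 wins 3–2.
Design 9 vs Design 1: Design 1 wins 3–2.
Design 1 beats each rival — Design 8 (3–2), Design 5 (3–2), Design 2 (3–2), Design 9 (3–2) — so Design 1 is the Condorcet winner.

Yes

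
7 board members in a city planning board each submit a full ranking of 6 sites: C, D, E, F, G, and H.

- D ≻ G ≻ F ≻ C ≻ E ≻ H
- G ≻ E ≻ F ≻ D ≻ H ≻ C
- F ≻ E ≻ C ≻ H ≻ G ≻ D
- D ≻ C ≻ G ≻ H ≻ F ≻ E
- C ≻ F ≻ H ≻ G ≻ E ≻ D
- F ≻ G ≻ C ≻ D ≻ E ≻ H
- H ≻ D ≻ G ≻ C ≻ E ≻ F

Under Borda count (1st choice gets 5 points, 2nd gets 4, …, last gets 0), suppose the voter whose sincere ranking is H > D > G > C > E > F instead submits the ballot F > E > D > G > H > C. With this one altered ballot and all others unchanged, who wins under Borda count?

Borda totals with the altered ballot: C 17, D 17, E 15, F 26, G 21, H 9.
The switch changes the winner from G to F.

F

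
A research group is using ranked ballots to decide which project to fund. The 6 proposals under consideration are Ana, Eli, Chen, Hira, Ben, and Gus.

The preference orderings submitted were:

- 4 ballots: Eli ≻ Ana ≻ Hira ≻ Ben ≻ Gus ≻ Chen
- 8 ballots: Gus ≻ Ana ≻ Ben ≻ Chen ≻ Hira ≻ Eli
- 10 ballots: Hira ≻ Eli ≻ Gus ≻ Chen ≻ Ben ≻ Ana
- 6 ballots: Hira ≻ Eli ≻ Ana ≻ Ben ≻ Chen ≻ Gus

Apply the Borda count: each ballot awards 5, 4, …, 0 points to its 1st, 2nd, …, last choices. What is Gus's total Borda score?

74

Borda scores:
  Ana: 4·4 + 8·4 + 10·0 + 6·3 = 66
  Eli: 4·5 + 8·0 + 10·4 + 6·4 = 84
  Chen: 4·0 + 8·2 + 10·2 + 6·1 = 42
  Hira: 4·3 + 8·1 + 10·5 + 6·5 = 100
  Ben: 4·2 + 8·3 + 10·1 + 6·2 = 54
  Gus: 4·1 + 8·5 + 10·3 + 6·0 = 74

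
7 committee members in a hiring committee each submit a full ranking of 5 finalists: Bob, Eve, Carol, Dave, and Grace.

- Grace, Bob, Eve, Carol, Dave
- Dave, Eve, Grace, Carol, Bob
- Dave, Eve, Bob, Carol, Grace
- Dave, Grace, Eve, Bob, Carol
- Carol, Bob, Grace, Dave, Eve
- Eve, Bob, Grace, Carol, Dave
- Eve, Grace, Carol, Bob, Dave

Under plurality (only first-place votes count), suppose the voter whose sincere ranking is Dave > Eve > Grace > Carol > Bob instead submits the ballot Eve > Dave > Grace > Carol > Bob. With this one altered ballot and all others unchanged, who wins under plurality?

Eve

First-place totals with the altered ballot: Bob 0, Eve 3, Carol 1, Dave 2, Grace 1.
The switch changes the winner from Dave to Eve.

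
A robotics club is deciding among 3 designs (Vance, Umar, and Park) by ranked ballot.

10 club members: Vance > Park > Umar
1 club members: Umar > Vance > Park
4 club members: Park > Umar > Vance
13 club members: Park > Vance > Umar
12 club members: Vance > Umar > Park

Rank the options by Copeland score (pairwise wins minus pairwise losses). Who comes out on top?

Vance

Pairwise results:
  Vance vs Umar: Vance wins 35–5.
  Vance vs Park: Vance wins 23–17.
  Umar vs Park: Park wins 27–13.
Copeland scores (wins − losses):
  Vance: 2 − 0 = 2
  Umar: 0 − 2 = -2
  Park: 1 − 1 = 0
Vance has the best Copeland score.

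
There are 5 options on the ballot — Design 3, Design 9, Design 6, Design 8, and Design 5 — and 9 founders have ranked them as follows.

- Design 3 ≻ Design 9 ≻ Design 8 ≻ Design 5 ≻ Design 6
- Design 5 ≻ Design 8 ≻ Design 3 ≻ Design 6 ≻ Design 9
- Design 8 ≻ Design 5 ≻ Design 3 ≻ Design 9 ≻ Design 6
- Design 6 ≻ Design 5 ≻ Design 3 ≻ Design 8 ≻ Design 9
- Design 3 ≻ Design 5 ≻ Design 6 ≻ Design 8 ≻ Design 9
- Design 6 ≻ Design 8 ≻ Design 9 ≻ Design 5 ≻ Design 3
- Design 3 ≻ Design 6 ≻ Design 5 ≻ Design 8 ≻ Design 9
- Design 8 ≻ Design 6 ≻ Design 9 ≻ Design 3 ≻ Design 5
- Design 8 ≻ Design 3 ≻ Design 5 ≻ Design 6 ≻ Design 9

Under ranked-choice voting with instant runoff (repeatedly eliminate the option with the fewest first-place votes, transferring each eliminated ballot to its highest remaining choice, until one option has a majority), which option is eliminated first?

Design 9

Round 1: Design 3 3, Design 8 3, Design 6 2, Design 5 1, Design 9 0. Design 9 has the fewest and is eliminated.
Round 2: Design 3 3, Design 8 3, Design 6 2, Design 5 1. Design 5 has the fewest and is eliminated.
Round 3: Design 8 4, Design 3 3, Design 6 2. Design 6 has the fewest and is eliminated.
Round 4: Design 8 5, Design 3 4. Design 8 has a majority.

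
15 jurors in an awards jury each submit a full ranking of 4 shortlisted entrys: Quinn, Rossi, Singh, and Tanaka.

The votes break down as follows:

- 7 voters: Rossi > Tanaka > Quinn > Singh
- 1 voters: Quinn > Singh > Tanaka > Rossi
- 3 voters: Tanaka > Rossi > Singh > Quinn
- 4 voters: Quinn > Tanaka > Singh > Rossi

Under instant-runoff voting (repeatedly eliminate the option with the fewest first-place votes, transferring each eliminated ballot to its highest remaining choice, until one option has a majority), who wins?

Rossi

Round 1: Rossi 7, Quinn 5, Tanaka 3, Singh 0. Singh has the fewest and is eliminated.
Round 2: Rossi 7, Quinn 5, Tanaka 3. Tanaka has the fewest and is eliminated.
Round 3: Rossi 10, Quinn 5. Rossi has a majority.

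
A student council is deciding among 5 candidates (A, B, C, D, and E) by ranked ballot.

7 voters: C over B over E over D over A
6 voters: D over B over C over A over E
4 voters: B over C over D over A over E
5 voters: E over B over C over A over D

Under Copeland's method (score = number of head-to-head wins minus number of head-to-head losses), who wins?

B

Pairwise results:
  A vs B: B wins 22–0.
  A vs C: C wins 22–0.
  A vs D: D wins 17–5.
  A vs E: E wins 12–10.
  B vs C: B wins 15–7.
  B vs D: B wins 16–6.
  B vs E: B wins 17–5.
  C vs D: C wins 16–6.
  C vs E: C wins 17–5.
  D vs E: E wins 12–10.
Copeland scores (wins − losses):
  A: 0 − 4 = -4
  B: 4 − 0 = 4
  C: 3 − 1 = 2
  D: 1 − 3 = -2
  E: 2 − 2 = 0
B has the best Copeland score.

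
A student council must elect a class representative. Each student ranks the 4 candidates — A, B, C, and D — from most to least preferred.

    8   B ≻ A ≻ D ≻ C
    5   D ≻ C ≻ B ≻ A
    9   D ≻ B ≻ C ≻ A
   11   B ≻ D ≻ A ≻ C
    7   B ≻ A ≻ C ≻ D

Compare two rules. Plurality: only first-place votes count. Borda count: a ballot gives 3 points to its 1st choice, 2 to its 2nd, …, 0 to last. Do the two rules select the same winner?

Plurality first-place counts: A 0, B 26, C 0, D 14 → B.
Borda totals: A 41, B 101, C 26, D 72 → B.
The two rules agree on B.

Yes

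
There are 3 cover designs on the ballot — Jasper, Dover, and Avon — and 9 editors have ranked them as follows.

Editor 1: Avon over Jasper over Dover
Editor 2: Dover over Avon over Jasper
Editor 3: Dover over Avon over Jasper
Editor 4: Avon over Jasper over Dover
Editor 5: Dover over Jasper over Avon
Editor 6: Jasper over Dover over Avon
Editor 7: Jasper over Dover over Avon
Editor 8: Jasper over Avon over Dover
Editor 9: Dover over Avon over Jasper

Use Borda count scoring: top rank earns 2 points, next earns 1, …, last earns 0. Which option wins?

Dover

Borda scores:
  Jasper: 1 + 0 + 0 + 1 + 1 + 2 + 2 + 2 + 0 = 9
  Dover: 0 + 2 + 2 + 0 + 2 + 1 + 1 + 0 + 2 = 10
  Avon: 2 + 1 + 1 + 2 + 0 + 0 + 0 + 1 + 1 = 8
Dover has the highest total.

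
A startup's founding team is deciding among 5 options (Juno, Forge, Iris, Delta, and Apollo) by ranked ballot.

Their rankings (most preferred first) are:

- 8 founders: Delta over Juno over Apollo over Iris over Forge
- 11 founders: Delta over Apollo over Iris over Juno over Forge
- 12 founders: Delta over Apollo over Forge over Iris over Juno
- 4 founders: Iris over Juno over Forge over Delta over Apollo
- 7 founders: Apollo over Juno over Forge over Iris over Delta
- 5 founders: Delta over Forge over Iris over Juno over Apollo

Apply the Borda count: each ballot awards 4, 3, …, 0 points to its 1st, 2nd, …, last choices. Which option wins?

Borda scores:
  Juno: 8·3 + 11·1 + 12·0 + 4·3 + 7·3 + 5·1 = 73
  Forge: 8·0 + 11·0 + 12·2 + 4·2 + 7·2 + 5·3 = 61
  Iris: 8·1 + 11·2 + 12·1 + 4·4 + 7·1 + 5·2 = 75
  Delta: 8·4 + 11·4 + 12·4 + 4·1 + 7·0 + 5·4 = 148
  Apollo: 8·2 + 11·3 + 12·3 + 4·0 + 7·4 + 5·0 = 113
Delta has the highest total.

Delta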